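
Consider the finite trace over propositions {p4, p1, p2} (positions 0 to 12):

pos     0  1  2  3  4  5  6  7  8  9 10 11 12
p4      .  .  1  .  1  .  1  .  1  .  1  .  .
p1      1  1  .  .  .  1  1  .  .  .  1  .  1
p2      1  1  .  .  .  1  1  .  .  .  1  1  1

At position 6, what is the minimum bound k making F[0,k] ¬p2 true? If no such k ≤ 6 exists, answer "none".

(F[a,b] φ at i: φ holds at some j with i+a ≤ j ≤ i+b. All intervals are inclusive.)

1

Scan j = 6,7,… for ¬p2:
  j=6: fails
  j=7: holds
First hit at j=7, so smallest k = 7-6 = 1.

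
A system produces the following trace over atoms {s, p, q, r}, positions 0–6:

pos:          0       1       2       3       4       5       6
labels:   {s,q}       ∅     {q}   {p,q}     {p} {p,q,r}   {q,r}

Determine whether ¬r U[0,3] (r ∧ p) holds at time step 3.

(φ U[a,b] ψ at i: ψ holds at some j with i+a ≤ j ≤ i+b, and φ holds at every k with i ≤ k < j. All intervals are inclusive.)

Need some j in [3,6] with (r ∧ p), and ¬r at every k in [3,j-1].
  j=3: (r ∧ p) false.
  j=4: (r ∧ p) false.
  j=5: (r ∧ p) holds; ¬r holds at every k in [3,4] → satisfied.

Holds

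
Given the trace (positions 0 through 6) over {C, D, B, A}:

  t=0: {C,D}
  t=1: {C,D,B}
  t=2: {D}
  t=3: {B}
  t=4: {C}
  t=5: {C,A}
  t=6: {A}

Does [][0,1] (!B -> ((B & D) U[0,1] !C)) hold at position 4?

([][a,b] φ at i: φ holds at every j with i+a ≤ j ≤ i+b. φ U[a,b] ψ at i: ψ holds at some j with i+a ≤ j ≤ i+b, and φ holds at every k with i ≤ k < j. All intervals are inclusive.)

Check (!B -> ((B & D) U[0,1] !C)) at every j in [4,5]:
  j=4: antecedent true; consequent fails → ✗
  j=5: antecedent true; consequent fails → ✗
Fails at j=4 → formula fails.

False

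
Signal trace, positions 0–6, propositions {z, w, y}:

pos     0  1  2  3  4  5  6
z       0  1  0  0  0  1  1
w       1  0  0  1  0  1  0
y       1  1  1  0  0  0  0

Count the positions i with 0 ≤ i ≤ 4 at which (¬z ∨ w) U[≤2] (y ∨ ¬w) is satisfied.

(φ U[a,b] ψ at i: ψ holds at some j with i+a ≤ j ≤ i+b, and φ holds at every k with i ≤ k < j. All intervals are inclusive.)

5

Evaluate at each i in [0,4]:
  i=0: ✓ (rhs at j=0)
  i=1: ✓ (rhs at j=1)
  i=2: ✓ (rhs at j=2)
  i=3: ✓ (rhs at j=4; lhs holds on [3,3])
  i=4: ✓ (rhs at j=4)
Positions where it holds: {0, 1, 2, 3, 4} → 5.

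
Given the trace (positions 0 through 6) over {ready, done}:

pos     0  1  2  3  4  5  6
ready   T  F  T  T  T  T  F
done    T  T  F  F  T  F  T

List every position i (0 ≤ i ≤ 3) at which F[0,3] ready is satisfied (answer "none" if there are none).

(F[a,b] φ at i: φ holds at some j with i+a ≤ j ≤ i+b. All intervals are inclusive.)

Evaluate at each i in [0,3]:
  i=0: ✓ (witness j=0)
  i=1: ✓ (witness j=2)
  i=2: ✓ (witness j=2)
  i=3: ✓ (witness j=3)

0, 1, 2, 3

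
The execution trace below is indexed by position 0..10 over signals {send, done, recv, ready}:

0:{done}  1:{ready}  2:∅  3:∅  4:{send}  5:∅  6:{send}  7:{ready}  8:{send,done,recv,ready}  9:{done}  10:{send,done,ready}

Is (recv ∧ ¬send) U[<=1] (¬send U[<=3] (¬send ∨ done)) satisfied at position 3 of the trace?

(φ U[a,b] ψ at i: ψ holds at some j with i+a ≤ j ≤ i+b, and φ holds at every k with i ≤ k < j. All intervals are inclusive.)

Yes

Need some j in [3,4] with (¬send U[<=3] (¬send ∨ done)), and (recv ∧ ¬send) at every k in [3,j-1].
  j=3: (¬send U[<=3] (¬send ∨ done)) holds; no prefix to check → satisfied.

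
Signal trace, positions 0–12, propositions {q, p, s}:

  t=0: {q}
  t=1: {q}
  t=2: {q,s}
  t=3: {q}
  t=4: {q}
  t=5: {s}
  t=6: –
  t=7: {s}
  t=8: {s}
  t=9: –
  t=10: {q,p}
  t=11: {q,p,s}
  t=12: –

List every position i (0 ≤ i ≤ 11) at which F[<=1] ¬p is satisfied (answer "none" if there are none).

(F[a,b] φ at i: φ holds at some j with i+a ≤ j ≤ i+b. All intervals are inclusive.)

0, 1, 2, 3, 4, 5, 6, 7, 8, 9, 11

Evaluate at each i in [0,11]:
  i=0: ✓ (witness j=0)
  i=1: ✓ (witness j=1)
  i=2: ✓ (witness j=2)
  i=3: ✓ (witness j=3)
  i=4: ✓ (witness j=4)
  i=5: ✓ (witness j=5)
  i=6: ✓ (witness j=6)
  i=7: ✓ (witness j=7)
  i=8: ✓ (witness j=8)
  i=9: ✓ (witness j=9)
  i=10: ✗ (none in [10,11])
  i=11: ✓ (witness j=12)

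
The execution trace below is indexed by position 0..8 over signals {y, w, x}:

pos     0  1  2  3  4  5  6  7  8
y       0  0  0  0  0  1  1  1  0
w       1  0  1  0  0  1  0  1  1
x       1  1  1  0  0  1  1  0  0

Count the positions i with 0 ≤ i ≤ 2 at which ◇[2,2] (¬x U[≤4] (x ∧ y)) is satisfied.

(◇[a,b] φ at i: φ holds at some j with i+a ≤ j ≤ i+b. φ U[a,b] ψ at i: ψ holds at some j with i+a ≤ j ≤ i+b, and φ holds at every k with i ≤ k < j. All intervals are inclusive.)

Evaluate at each i in [0,2]:
  i=0: ✗ (none in [2,2])
  i=1: ✓ (witness j=3)
  i=2: ✓ (witness j=4)
Positions where it holds: {1, 2} → 2.

2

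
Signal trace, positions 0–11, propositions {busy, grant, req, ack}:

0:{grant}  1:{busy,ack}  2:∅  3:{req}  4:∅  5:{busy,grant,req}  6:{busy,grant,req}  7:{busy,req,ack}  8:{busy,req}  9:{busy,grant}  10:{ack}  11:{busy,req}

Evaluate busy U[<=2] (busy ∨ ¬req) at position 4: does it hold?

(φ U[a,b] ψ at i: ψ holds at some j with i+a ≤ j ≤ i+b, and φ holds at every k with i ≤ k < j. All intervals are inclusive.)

Need some j in [4,6] with (busy ∨ ¬req), and busy at every k in [4,j-1].
  j=4: (busy ∨ ¬req) holds; no prefix to check → satisfied.

Yes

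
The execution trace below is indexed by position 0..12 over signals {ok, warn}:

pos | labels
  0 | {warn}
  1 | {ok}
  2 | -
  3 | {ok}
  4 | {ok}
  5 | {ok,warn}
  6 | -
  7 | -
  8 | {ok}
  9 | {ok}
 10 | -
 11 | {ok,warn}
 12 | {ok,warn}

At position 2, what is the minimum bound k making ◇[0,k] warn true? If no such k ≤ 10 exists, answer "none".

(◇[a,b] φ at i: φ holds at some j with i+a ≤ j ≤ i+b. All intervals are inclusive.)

3

Scan j = 2,3,… for warn:
  j=2: fails
  j=3: fails
  j=4: fails
  j=5: holds
First hit at j=5, so smallest k = 5-2 = 3.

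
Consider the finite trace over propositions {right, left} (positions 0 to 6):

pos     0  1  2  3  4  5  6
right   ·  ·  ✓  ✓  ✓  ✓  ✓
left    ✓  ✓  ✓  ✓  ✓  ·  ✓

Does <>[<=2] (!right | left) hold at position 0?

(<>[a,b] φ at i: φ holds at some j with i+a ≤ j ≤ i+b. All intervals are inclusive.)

Holds

Check (!right | left) at each j in [0,2]:
  j=0: true
  j=1: true
  j=2: true
Found at j=0 → formula holds.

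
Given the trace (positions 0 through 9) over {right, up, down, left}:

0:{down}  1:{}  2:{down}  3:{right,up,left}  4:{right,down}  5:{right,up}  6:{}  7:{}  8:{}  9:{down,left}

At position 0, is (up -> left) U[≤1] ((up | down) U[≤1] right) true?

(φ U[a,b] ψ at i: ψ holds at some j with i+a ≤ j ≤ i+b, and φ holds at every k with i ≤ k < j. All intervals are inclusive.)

Does not hold

Need some j in [0,1] with ((up | down) U[≤1] right), and (up -> left) at every k in [0,j-1].
  j=0: ((up | down) U[≤1] right) — fails.
  j=1: ((up | down) U[≤1] right) — fails.
No j in the window works → until fails.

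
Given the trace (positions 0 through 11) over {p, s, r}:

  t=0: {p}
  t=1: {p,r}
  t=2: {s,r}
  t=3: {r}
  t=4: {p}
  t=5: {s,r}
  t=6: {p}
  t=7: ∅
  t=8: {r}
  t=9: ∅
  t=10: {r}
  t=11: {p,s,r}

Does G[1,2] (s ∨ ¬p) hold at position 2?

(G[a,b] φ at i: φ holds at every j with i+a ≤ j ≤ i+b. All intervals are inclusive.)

Check (s ∨ ¬p) at every j in [3,4]:
  j=3: true
  j=4: false
Fails at j=4 → formula fails.

Does not hold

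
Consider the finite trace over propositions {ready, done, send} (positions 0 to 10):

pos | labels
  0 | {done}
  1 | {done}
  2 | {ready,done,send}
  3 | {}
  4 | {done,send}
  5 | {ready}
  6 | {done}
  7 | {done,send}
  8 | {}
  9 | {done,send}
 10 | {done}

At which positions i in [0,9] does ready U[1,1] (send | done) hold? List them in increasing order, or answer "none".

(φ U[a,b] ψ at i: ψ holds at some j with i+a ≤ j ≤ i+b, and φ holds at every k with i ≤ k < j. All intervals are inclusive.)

5

Evaluate at each i in [0,9]:
  i=0: ✗ (lhs fails at k=0 before rhs at j=1)
  i=1: ✗ (lhs fails at k=1 before rhs at j=2)
  i=2: ✗ (no rhs in [3,3])
  i=3: ✗ (lhs fails at k=3 before rhs at j=4)
  i=4: ✗ (no rhs in [5,5])
  i=5: ✓ (rhs at j=6; lhs holds on [5,5])
  i=6: ✗ (lhs fails at k=6 before rhs at j=7)
  i=7: ✗ (no rhs in [8,8])
  i=8: ✗ (lhs fails at k=8 before rhs at j=9)
  i=9: ✗ (lhs fails at k=9 before rhs at j=10)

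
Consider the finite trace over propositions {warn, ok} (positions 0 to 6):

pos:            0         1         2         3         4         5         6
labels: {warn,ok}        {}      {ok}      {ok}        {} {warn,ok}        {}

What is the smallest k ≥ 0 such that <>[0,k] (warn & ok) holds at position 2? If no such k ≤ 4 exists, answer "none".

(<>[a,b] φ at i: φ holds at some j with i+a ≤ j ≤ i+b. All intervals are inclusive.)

Scan j = 2,3,… for (warn & ok):
  j=2: fails
  j=3: fails
  j=4: fails
  j=5: holds
First hit at j=5, so smallest k = 5-2 = 3.

3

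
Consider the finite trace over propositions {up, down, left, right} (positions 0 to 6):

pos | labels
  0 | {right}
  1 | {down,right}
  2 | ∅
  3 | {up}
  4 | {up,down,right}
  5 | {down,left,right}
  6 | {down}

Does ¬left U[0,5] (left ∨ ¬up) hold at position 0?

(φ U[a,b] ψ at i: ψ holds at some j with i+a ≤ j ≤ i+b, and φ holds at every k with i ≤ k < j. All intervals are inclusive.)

Yes

Need some j in [0,5] with (left ∨ ¬up), and ¬left at every k in [0,j-1].
  j=0: (left ∨ ¬up) holds; no prefix to check → satisfied.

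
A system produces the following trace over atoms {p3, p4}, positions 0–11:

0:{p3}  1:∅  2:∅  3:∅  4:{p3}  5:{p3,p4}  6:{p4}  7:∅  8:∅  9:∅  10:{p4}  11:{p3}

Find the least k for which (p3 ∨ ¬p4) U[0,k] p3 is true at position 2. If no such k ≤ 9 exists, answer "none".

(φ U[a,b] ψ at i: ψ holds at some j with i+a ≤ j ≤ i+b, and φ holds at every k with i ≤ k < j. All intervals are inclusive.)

Need earliest j ≥ 2 with p3, and (p3 ∨ ¬p4) at every k in [2,j-1].
  j=2: rhs fails.
  j=3: rhs fails.
  j=4: rhs holds; lhs holds on [2,3]. k = 2.

2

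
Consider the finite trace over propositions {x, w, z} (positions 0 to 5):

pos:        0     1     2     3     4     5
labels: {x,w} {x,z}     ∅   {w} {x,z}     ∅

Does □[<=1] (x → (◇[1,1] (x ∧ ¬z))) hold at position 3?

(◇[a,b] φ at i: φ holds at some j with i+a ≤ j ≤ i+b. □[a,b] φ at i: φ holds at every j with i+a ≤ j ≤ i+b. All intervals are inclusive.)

No

Check (x → (◇[1,1] (x ∧ ¬z))) at every j in [3,4]:
  j=3: antecedent false → ✓
  j=4: antecedent true; consequent fails (none in [5,5]) → ✗
Fails at j=4 → formula fails.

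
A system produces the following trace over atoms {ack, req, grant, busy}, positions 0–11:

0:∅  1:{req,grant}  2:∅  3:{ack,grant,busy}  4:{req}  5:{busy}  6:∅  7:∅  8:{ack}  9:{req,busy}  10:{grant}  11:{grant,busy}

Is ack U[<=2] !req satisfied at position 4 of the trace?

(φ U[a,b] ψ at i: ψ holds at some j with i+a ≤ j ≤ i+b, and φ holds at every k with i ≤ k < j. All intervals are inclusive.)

Does not hold

Need some j in [4,6] with !req, and ack at every k in [4,j-1].
  j=4: !req false.
  j=5: !req holds, but ack fails at k=4 → not this j.
  j=6: !req holds, but ack fails at k=4 → not this j.
No j in the window works → until fails.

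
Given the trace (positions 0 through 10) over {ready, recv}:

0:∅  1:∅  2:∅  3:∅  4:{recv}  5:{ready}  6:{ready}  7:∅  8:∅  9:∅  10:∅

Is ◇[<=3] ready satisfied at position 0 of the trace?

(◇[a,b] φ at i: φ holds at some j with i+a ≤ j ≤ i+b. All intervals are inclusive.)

No

Check ready at each j in [0,3]:
  j=0: false
  j=1: false
  j=2: false
  j=3: false
No position in the window satisfies it → formula fails.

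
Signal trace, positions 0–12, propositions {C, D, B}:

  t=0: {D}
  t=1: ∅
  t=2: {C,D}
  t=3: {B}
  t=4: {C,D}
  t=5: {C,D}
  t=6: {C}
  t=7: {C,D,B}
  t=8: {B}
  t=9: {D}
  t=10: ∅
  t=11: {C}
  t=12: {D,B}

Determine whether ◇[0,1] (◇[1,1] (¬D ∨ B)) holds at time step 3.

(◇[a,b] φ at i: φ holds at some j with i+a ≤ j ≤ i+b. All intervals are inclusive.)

Check ◇[1,1] (¬D ∨ B) at each j in [3,4]:
  j=3: fails (none in [4,4])
  j=4: fails (none in [5,5])
No position in the window satisfies it → formula fails.

False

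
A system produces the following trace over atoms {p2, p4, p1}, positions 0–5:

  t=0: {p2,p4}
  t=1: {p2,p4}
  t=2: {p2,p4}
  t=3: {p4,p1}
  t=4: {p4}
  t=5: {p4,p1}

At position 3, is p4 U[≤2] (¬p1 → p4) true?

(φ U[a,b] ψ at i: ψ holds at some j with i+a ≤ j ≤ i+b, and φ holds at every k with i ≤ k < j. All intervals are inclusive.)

Yes

Need some j in [3,5] with (¬p1 → p4), and p4 at every k in [3,j-1].
  j=3: (¬p1 → p4) holds; no prefix to check → satisfied.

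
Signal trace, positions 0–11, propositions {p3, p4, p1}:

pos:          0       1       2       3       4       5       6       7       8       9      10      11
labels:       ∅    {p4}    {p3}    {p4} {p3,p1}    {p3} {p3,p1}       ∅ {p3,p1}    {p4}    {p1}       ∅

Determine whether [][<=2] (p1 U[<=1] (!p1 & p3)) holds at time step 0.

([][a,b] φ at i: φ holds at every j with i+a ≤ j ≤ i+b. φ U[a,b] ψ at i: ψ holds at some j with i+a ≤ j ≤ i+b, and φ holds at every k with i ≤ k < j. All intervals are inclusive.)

False

Check (p1 U[<=1] (!p1 & p3)) at every j in [0,2]:
  j=0: fails
  j=1: fails
  j=2: holds
Fails at j=0 → formula fails.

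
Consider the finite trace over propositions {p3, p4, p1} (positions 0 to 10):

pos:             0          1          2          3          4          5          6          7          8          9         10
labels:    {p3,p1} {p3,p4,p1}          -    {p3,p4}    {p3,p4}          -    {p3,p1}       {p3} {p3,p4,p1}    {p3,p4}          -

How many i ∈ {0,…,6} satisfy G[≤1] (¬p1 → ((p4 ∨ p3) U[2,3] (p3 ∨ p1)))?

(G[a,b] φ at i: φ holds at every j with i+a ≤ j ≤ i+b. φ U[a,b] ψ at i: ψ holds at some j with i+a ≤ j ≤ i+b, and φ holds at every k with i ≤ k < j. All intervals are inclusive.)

Evaluate at each i in [0,6]:
  i=0: ✓ (all of [0,1])
  i=1: ✗ (fails at j=2)
  i=2: ✗ (fails at j=2)
  i=3: ✗ (fails at j=3)
  i=4: ✗ (fails at j=4)
  i=5: ✗ (fails at j=5)
  i=6: ✓ (all of [6,7])
Positions where it holds: {0, 6} → 2.

2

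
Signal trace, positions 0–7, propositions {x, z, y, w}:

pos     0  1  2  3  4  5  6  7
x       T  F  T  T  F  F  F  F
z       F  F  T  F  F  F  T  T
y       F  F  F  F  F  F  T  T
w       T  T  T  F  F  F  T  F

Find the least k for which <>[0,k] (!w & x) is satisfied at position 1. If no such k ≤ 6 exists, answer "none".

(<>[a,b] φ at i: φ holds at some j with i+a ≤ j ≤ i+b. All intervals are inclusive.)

2

Scan j = 1,2,… for (!w & x):
  j=1: fails
  j=2: fails
  j=3: holds
First hit at j=3, so smallest k = 3-1 = 2.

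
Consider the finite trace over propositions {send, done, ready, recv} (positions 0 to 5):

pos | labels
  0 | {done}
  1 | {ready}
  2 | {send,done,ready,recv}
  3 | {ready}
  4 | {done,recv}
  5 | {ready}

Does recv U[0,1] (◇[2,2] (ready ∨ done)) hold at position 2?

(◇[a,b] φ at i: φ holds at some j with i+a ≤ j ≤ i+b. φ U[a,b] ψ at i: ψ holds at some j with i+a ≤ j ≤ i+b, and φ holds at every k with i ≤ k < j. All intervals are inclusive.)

True

Need some j in [2,3] with ◇[2,2] (ready ∨ done), and recv at every k in [2,j-1].
  j=2: ◇[2,2] (ready ∨ done) holds; no prefix to check → satisfied.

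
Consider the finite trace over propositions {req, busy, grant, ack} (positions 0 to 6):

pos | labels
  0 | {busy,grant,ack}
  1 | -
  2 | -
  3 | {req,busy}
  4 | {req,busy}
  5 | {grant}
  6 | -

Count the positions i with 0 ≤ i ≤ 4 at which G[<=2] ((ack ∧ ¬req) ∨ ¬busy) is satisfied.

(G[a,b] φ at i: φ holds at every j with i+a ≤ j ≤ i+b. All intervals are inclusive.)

1

Evaluate at each i in [0,4]:
  i=0: ✓ (all of [0,2])
  i=1: ✗ (fails at j=3)
  i=2: ✗ (fails at j=3)
  i=3: ✗ (fails at j=3)
  i=4: ✗ (fails at j=4)
Positions where it holds: {0} → 1.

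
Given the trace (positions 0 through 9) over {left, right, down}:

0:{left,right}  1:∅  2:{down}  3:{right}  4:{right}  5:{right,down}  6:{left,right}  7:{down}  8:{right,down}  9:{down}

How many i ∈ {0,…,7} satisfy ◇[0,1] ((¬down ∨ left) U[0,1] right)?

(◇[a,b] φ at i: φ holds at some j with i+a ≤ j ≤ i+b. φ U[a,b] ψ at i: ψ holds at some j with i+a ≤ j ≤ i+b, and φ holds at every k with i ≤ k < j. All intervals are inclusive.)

Evaluate at each i in [0,7]:
  i=0: ✓ (witness j=0)
  i=1: ✗ (none in [1,2])
  i=2: ✓ (witness j=3)
  i=3: ✓ (witness j=3)
  i=4: ✓ (witness j=4)
  i=5: ✓ (witness j=5)
  i=6: ✓ (witness j=6)
  i=7: ✓ (witness j=8)
Positions where it holds: {0, 2, 3, 4, 5, 6, 7} → 7.

7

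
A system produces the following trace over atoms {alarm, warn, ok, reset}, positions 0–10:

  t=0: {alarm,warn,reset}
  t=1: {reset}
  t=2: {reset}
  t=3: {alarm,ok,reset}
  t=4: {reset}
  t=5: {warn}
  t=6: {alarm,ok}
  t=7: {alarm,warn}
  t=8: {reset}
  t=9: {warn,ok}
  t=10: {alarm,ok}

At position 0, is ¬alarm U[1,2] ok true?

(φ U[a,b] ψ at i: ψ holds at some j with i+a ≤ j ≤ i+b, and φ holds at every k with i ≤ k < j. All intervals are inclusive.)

Need some j in [1,2] with ok, and ¬alarm at every k in [0,j-1].
  j=1: ok false.
  j=2: ok false.
No j in the window works → until fails.

False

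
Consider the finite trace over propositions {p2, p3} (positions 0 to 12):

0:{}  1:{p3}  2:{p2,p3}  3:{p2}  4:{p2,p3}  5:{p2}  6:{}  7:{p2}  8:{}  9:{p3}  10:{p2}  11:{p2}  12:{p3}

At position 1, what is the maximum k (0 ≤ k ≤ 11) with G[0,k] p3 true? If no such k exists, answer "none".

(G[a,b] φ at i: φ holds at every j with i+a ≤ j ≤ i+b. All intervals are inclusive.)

1

p3 must hold from j=1 onward; find where it first fails.
  j=1: holds
  j=2: holds
  j=3: fails
Holds on [1,2], so largest k = 1.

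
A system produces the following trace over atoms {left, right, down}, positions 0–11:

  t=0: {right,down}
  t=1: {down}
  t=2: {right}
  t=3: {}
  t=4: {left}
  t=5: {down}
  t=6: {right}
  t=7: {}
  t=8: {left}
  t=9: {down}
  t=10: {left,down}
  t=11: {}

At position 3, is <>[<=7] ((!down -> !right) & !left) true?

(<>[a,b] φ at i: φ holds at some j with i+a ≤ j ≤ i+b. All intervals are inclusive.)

Check ((!down -> !right) & !left) at each j in [3,10]:
  j=3: true
  j=4: false
  j=5: true
  j=6: false
  j=7: true
  j=8: false
  j=9: true
  j=10: false
Found at j=3 → formula holds.

True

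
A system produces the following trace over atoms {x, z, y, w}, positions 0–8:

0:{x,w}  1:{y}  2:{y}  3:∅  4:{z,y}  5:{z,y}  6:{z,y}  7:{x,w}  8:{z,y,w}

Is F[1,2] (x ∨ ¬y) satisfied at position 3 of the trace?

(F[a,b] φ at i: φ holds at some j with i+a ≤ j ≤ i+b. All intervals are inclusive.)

Check (x ∨ ¬y) at each j in [4,5]:
  j=4: false
  j=5: false
No position in the window satisfies it → formula fails.

Does not hold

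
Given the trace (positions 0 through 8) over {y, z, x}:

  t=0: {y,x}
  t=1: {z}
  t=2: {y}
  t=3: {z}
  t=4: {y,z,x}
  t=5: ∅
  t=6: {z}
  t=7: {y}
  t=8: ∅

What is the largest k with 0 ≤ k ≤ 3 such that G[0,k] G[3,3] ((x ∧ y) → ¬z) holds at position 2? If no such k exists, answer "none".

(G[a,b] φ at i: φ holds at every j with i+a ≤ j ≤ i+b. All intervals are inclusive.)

3

G[3,3] ((x ∧ y) → ¬z) must hold from j=2 onward; find where it first fails.
  j=2: holds
  j=3: holds
  j=4: holds
  j=5: holds
Holds through j=5; largest k = 3.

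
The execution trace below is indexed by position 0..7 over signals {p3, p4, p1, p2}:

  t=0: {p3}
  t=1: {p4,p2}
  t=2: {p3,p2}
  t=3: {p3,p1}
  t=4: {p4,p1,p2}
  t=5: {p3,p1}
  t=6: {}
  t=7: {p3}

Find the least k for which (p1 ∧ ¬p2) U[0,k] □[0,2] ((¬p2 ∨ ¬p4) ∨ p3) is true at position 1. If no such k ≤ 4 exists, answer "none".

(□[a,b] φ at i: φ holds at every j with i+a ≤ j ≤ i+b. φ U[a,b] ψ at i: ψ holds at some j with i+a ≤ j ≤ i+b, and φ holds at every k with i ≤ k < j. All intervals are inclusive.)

none

Need earliest j ≥ 1 with □[0,2] ((¬p2 ∨ ¬p4) ∨ p3), and (p1 ∧ ¬p2) at every k in [1,j-1].
  j=1: rhs fails.
  j=2: rhs fails.
  j=3: rhs fails.
  j=4: rhs fails.
  j=5: rhs holds but lhs fails at k=1.
No witness within the range → none.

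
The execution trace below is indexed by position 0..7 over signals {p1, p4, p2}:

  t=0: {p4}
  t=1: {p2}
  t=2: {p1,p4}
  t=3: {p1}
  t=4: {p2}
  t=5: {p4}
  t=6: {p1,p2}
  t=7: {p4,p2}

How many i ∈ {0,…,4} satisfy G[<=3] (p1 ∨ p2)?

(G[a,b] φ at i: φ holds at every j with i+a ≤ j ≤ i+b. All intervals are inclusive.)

Evaluate at each i in [0,4]:
  i=0: ✗ (fails at j=0)
  i=1: ✓ (all of [1,4])
  i=2: ✗ (fails at j=5)
  i=3: ✗ (fails at j=5)
  i=4: ✗ (fails at j=5)
Positions where it holds: {1} → 1.

1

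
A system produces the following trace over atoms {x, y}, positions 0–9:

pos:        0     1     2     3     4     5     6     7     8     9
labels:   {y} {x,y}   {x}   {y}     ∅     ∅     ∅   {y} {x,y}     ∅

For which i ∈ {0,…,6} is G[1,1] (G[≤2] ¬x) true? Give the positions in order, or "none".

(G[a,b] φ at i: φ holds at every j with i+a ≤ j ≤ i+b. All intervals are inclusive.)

2, 3, 4

Evaluate at each i in [0,6]:
  i=0: ✗ (fails at j=1)
  i=1: ✗ (fails at j=2)
  i=2: ✓ (all of [3,3])
  i=3: ✓ (all of [4,4])
  i=4: ✓ (all of [5,5])
  i=5: ✗ (fails at j=6)
  i=6: ✗ (fails at j=7)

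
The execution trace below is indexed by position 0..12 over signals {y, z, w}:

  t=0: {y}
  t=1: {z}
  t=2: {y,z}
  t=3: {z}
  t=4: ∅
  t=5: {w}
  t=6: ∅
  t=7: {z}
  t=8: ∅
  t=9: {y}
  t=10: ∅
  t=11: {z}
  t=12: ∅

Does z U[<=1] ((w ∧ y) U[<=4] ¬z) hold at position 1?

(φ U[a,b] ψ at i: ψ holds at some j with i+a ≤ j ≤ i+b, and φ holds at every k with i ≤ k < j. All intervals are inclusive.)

Need some j in [1,2] with ((w ∧ y) U[<=4] ¬z), and z at every k in [1,j-1].
  j=1: ((w ∧ y) U[<=4] ¬z) — fails.
  j=2: ((w ∧ y) U[<=4] ¬z) — fails.
No j in the window works → until fails.

False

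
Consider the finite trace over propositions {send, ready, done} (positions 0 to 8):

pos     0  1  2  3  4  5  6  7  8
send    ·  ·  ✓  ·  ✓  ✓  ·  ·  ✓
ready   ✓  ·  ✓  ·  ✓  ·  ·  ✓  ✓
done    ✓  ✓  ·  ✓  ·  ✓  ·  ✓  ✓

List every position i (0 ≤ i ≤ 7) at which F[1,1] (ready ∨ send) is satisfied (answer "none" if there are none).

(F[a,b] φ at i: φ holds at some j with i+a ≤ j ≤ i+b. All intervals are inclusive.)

Evaluate at each i in [0,7]:
  i=0: ✗ (none in [1,1])
  i=1: ✓ (witness j=2)
  i=2: ✗ (none in [3,3])
  i=3: ✓ (witness j=4)
  i=4: ✓ (witness j=5)
  i=5: ✗ (none in [6,6])
  i=6: ✓ (witness j=7)
  i=7: ✓ (witness j=8)

1, 3, 4, 6, 7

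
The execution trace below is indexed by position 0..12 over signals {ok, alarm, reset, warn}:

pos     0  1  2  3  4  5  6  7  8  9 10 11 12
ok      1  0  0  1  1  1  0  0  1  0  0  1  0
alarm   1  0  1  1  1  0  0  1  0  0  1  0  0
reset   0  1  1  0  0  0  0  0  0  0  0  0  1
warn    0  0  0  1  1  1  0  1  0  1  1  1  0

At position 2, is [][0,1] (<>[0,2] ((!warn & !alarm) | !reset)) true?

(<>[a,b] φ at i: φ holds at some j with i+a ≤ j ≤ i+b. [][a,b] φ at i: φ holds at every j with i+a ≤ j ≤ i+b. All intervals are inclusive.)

Yes

Check <>[0,2] ((!warn & !alarm) | !reset) at every j in [2,3]:
  j=2: holds (witness at 3)
  j=3: holds (witness at 3)
All positions satisfy it → formula holds.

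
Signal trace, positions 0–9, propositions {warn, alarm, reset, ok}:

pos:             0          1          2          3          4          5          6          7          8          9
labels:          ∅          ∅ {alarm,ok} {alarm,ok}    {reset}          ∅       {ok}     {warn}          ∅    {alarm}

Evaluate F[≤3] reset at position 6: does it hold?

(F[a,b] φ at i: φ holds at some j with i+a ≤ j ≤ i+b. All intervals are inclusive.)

Check reset at each j in [6,9]:
  j=6: false
  j=7: false
  j=8: false
  j=9: false
No position in the window satisfies it → formula fails.

False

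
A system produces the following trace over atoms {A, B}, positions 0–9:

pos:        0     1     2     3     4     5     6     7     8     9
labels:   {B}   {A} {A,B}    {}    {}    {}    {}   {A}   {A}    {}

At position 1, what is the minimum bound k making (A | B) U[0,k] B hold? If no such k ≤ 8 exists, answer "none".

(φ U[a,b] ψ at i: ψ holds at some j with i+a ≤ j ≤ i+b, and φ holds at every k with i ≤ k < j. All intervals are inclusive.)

Need earliest j ≥ 1 with B, and (A | B) at every k in [1,j-1].
  j=1: rhs fails.
  j=2: rhs holds; lhs holds on [1,1]. k = 1.

1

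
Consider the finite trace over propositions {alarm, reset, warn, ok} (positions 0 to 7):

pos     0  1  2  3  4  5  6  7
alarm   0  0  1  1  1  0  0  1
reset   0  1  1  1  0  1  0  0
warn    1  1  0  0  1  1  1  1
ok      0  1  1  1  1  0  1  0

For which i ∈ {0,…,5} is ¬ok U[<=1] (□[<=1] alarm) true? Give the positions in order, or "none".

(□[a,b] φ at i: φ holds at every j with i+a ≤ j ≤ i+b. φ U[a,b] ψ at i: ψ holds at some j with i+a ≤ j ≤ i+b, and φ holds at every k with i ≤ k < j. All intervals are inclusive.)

2, 3

Evaluate at each i in [0,5]:
  i=0: ✗ (no rhs in [0,1])
  i=1: ✗ (lhs fails at k=1 before rhs at j=2)
  i=2: ✓ (rhs at j=2)
  i=3: ✓ (rhs at j=3)
  i=4: ✗ (no rhs in [4,5])
  i=5: ✗ (no rhs in [5,6])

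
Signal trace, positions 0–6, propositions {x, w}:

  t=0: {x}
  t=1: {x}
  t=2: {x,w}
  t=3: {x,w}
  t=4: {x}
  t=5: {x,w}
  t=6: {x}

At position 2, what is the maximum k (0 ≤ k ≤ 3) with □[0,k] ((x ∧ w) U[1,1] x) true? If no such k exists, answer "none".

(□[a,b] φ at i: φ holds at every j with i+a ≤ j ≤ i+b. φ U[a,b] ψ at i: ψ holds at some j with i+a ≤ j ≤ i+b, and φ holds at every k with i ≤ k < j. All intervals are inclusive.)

((x ∧ w) U[1,1] x) must hold from j=2 onward; find where it first fails.
  j=2: holds
  j=3: holds
  j=4: fails
Holds on [2,3], so largest k = 1.

1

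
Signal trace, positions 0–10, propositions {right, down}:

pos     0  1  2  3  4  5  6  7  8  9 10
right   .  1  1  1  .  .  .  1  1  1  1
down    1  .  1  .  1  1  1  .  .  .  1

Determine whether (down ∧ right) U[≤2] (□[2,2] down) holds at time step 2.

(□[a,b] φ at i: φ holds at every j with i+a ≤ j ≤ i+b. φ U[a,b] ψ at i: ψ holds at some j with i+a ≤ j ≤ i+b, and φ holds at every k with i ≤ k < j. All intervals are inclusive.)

Holds

Need some j in [2,4] with □[2,2] down, and (down ∧ right) at every k in [2,j-1].
  j=2: □[2,2] down holds; no prefix to check → satisfied.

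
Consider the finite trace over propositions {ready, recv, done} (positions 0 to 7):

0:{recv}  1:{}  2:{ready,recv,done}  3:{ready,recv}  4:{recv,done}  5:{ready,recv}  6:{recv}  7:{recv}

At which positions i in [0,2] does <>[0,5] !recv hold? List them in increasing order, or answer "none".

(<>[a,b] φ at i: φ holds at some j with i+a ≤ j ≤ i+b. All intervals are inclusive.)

Evaluate at each i in [0,2]:
  i=0: ✓ (witness j=1)
  i=1: ✓ (witness j=1)
  i=2: ✗ (none in [2,7])

0, 1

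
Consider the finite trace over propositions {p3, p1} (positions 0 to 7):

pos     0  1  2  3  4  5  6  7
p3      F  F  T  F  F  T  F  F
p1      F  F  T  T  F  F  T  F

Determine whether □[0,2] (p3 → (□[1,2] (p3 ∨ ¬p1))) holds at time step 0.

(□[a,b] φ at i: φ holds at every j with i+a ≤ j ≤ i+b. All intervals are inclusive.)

Check (p3 → (□[1,2] (p3 ∨ ¬p1))) at every j in [0,2]:
  j=0: antecedent false → ✓
  j=1: antecedent false → ✓
  j=2: antecedent true; consequent fails at 3 → ✗
Fails at j=2 → formula fails.

Does not hold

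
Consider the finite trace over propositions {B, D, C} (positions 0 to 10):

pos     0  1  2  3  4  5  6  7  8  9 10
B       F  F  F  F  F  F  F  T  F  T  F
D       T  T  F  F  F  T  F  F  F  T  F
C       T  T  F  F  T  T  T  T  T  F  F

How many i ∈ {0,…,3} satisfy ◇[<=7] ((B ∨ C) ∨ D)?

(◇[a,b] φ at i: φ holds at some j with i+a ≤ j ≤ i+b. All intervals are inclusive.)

4

Evaluate at each i in [0,3]:
  i=0: ✓ (witness j=0)
  i=1: ✓ (witness j=1)
  i=2: ✓ (witness j=4)
  i=3: ✓ (witness j=4)
Positions where it holds: {0, 1, 2, 3} → 4.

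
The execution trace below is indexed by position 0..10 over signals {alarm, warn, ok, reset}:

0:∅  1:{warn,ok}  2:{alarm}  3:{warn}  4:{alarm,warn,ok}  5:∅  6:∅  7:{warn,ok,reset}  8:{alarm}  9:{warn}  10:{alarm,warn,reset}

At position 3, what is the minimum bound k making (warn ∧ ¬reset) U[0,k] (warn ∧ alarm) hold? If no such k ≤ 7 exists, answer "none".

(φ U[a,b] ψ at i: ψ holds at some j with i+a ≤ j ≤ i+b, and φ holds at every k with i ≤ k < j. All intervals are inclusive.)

Need earliest j ≥ 3 with (warn ∧ alarm), and (warn ∧ ¬reset) at every k in [3,j-1].
  j=3: rhs fails.
  j=4: rhs holds; lhs holds on [3,3]. k = 1.

1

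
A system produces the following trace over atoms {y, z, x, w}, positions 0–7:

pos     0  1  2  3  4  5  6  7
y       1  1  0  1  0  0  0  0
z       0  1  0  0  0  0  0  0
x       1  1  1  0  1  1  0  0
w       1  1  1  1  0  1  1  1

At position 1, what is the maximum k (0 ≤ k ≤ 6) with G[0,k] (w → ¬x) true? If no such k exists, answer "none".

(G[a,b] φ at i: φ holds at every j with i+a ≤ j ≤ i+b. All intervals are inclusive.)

(w → ¬x) must hold from j=1 onward; find where it first fails.
  j=1: fails → no k works.

none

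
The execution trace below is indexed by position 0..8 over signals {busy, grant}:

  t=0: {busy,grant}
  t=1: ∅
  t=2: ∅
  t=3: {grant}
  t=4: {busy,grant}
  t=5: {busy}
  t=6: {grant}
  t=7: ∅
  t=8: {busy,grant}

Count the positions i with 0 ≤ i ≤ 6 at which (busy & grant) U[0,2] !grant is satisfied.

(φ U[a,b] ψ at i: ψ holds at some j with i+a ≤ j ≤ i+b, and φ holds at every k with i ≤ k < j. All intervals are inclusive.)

5

Evaluate at each i in [0,6]:
  i=0: ✓ (rhs at j=1; lhs holds on [0,0])
  i=1: ✓ (rhs at j=1)
  i=2: ✓ (rhs at j=2)
  i=3: ✗ (lhs fails at k=3 before rhs at j=5)
  i=4: ✓ (rhs at j=5; lhs holds on [4,4])
  i=5: ✓ (rhs at j=5)
  i=6: ✗ (lhs fails at k=6 before rhs at j=7)
Positions where it holds: {0, 1, 2, 4, 5} → 5.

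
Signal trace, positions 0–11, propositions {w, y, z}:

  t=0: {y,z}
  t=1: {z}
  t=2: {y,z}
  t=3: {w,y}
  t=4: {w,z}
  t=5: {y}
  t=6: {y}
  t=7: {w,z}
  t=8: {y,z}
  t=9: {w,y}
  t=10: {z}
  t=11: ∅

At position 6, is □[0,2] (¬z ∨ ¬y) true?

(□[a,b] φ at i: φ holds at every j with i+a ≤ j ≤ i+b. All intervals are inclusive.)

Check (¬z ∨ ¬y) at every j in [6,8]:
  j=6: true
  j=7: true
  j=8: false
Fails at j=8 → formula fails.

False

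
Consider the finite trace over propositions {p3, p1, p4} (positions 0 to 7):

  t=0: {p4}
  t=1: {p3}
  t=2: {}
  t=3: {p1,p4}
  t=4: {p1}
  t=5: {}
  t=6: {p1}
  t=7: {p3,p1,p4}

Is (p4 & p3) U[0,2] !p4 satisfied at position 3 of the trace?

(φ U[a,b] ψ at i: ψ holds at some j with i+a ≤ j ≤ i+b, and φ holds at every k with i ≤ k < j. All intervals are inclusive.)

Need some j in [3,5] with !p4, and (p4 & p3) at every k in [3,j-1].
  j=3: !p4 false.
  j=4: !p4 holds, but (p4 & p3) fails at k=3 → not this j.
  j=5: !p4 holds, but (p4 & p3) fails at k=3 → not this j.
No j in the window works → until fails.

Does not hold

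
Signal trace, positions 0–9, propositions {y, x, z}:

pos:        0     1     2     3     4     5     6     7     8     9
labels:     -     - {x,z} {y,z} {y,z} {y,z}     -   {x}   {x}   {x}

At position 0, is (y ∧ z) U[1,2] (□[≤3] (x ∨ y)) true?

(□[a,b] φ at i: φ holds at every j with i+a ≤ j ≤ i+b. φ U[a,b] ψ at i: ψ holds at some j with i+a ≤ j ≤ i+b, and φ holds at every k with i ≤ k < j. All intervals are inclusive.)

Need some j in [1,2] with □[≤3] (x ∨ y), and (y ∧ z) at every k in [0,j-1].
  j=1: □[≤3] (x ∨ y) — fails at 1.
  j=2: □[≤3] (x ∨ y) holds, but (y ∧ z) fails at k=0 → not this j.
No j in the window works → until fails.

Does not hold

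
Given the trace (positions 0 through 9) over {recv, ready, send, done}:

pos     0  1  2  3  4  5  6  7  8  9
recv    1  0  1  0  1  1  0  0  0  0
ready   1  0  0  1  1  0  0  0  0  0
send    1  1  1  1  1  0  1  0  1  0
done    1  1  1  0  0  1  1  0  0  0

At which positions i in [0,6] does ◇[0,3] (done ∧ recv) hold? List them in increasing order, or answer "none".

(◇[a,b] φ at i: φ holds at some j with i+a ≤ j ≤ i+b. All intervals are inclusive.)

0, 1, 2, 3, 4, 5

Evaluate at each i in [0,6]:
  i=0: ✓ (witness j=0)
  i=1: ✓ (witness j=2)
  i=2: ✓ (witness j=2)
  i=3: ✓ (witness j=5)
  i=4: ✓ (witness j=5)
  i=5: ✓ (witness j=5)
  i=6: ✗ (none in [6,9])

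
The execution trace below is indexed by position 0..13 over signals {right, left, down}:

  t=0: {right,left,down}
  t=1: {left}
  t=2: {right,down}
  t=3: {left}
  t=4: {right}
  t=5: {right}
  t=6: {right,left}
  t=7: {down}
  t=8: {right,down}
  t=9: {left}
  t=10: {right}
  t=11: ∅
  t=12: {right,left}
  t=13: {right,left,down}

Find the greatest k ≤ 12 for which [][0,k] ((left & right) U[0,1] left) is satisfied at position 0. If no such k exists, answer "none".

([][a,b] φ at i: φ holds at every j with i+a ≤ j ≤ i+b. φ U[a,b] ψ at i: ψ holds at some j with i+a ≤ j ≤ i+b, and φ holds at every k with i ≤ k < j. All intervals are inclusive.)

1

((left & right) U[0,1] left) must hold from j=0 onward; find where it first fails.
  j=0: holds
  j=1: holds
  j=2: fails
Holds on [0,1], so largest k = 1.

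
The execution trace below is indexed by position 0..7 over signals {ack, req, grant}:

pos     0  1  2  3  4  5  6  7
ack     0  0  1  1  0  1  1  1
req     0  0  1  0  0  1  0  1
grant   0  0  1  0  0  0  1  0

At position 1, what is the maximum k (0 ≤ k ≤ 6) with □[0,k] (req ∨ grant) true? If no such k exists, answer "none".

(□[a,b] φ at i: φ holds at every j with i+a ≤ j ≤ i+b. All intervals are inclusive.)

(req ∨ grant) must hold from j=1 onward; find where it first fails.
  j=1: fails → no k works.

none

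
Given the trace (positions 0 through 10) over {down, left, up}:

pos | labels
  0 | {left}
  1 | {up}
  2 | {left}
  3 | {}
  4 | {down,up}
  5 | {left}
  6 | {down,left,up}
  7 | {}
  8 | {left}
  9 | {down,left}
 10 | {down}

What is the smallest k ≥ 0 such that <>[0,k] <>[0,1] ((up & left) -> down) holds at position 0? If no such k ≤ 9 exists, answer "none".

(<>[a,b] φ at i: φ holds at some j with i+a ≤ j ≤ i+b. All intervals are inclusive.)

Scan j = 0,1,… for <>[0,1] ((up & left) -> down):
  j=0: holds
First hit at j=0, so smallest k = 0-0 = 0.

0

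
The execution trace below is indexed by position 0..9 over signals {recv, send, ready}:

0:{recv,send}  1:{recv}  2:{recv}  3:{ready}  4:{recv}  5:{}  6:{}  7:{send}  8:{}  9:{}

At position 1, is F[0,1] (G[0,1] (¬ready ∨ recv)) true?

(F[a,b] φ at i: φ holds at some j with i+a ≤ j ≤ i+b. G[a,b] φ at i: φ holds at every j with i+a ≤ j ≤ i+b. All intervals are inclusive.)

Check G[0,1] (¬ready ∨ recv) at each j in [1,2]:
  j=1: holds on [1,2]
  j=2: fails at 3
Found at j=1 → formula holds.

True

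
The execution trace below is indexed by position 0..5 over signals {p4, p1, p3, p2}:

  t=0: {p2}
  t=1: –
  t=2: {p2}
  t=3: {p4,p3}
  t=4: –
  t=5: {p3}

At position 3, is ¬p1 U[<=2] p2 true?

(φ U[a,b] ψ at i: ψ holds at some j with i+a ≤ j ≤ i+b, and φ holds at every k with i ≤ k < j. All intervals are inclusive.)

Need some j in [3,5] with p2, and ¬p1 at every k in [3,j-1].
  j=3: p2 false.
  j=4: p2 false.
  j=5: p2 false.
No j in the window works → until fails.

No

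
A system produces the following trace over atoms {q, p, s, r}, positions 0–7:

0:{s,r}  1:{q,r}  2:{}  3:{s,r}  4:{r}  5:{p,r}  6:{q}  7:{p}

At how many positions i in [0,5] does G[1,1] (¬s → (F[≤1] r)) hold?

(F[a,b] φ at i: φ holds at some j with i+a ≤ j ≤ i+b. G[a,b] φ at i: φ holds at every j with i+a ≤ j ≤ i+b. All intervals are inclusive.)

5

Evaluate at each i in [0,5]:
  i=0: ✓ (all of [1,1])
  i=1: ✓ (all of [2,2])
  i=2: ✓ (all of [3,3])
  i=3: ✓ (all of [4,4])
  i=4: ✓ (all of [5,5])
  i=5: ✗ (fails at j=6)
Positions where it holds: {0, 1, 2, 3, 4} → 5.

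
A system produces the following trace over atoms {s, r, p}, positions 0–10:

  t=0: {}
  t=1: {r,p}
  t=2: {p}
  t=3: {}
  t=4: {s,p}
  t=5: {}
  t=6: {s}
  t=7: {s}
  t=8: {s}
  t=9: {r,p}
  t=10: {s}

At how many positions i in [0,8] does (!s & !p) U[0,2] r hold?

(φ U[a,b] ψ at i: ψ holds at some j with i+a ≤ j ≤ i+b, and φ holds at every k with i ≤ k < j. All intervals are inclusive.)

2

Evaluate at each i in [0,8]:
  i=0: ✓ (rhs at j=1; lhs holds on [0,0])
  i=1: ✓ (rhs at j=1)
  i=2: ✗ (no rhs in [2,4])
  i=3: ✗ (no rhs in [3,5])
  i=4: ✗ (no rhs in [4,6])
  i=5: ✗ (no rhs in [5,7])
  i=6: ✗ (no rhs in [6,8])
  i=7: ✗ (lhs fails at k=7 before rhs at j=9)
  i=8: ✗ (lhs fails at k=8 before rhs at j=9)
Positions where it holds: {0, 1} → 2.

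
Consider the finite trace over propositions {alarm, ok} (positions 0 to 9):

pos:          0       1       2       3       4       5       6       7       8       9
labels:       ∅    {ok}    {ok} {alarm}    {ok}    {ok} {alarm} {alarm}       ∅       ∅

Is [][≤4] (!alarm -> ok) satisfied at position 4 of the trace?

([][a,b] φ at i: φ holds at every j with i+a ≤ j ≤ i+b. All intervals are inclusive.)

False

Check (!alarm -> ok) at every j in [4,8]:
  j=4: antecedent true; consequent true → ✓
  j=5: antecedent true; consequent true → ✓
  j=6: antecedent false → ✓
  j=7: antecedent false → ✓
  j=8: antecedent true; consequent false → ✗
Fails at j=8 → formula fails.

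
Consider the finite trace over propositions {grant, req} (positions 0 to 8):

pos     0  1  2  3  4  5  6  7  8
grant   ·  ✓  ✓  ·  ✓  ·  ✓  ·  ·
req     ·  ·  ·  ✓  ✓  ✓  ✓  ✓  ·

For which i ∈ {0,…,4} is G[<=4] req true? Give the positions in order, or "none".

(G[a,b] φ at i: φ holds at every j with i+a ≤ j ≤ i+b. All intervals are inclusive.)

Evaluate at each i in [0,4]:
  i=0: ✗ (fails at j=0)
  i=1: ✗ (fails at j=1)
  i=2: ✗ (fails at j=2)
  i=3: ✓ (all of [3,7])
  i=4: ✗ (fails at j=8)

3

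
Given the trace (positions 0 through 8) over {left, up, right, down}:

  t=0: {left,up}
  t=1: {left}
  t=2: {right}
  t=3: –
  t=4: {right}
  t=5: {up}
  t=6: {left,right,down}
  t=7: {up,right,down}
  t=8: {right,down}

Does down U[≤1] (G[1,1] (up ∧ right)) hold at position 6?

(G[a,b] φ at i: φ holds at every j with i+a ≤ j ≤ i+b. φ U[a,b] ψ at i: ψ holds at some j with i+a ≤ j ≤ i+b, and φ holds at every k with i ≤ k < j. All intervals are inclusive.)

True

Need some j in [6,7] with G[1,1] (up ∧ right), and down at every k in [6,j-1].
  j=6: G[1,1] (up ∧ right) holds; no prefix to check → satisfied.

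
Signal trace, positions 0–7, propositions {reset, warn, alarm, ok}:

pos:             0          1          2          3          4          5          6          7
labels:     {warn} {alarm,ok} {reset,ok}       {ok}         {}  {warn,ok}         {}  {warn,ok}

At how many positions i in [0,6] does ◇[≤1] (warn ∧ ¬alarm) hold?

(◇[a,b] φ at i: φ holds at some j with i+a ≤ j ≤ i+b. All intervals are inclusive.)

Evaluate at each i in [0,6]:
  i=0: ✓ (witness j=0)
  i=1: ✗ (none in [1,2])
  i=2: ✗ (none in [2,3])
  i=3: ✗ (none in [3,4])
  i=4: ✓ (witness j=5)
  i=5: ✓ (witness j=5)
  i=6: ✓ (witness j=7)
Positions where it holds: {0, 4, 5, 6} → 4.

4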